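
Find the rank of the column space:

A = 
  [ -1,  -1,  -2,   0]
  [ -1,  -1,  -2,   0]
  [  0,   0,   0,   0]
Row reduce:
R2 → R2 - (1)·R1
REF = 
  [ -1,  -1,  -2,   0]
  [  0,   0,   0,   0]
  [  0,   0,   0,   0]
Pivot columns: 1 → 1 pivot.
dim(Col(A)) = number of pivot columns = 1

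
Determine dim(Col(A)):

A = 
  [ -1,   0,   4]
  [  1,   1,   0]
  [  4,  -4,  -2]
Row reduce:
R2 → R2 + (1)·R1
R3 → R3 + (4)·R1
R3 → R3 + (4)·R2
REF = 
  [ -1,   0,   4]
  [  0,   1,   4]
  [  0,   0,  30]
Pivot columns: 1, 2, 3 → 3 pivots.
dim(Col(A)) = number of pivot columns = 3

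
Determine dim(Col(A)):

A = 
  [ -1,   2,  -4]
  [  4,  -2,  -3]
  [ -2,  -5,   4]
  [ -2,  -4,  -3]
Row reduce:
R2 → R2 + (4)·R1
R3 → R3 - (2)·R1
R4 → R4 - (2)·R1
R3 → R3 + (3/2)·R2
R4 → R4 + (4/3)·R2
R4 → R4 - (122/99)·R3
REF = 
  [   -1,     2,    -4]
  [    0,     6,   -19]
  [    0,     0, -33/2]
  [    0,     0,     0]
Pivot columns: 1, 2, 3 → 3 pivots.
dim(Col(A)) = number of pivot columns = 3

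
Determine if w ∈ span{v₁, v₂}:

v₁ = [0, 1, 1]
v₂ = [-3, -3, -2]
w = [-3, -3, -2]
Yes

Form the augmented matrix and row-reduce:
[v₁|v₂|w] = 
  [  0,  -3,  -3]
  [  1,  -3,  -3]
  [  1,  -2,  -2]
Swap R1 ↔ R2
R3 → R3 - (1)·R1
R3 → R3 + (1/3)·R2
REF = 
  [  1,  -3,  -3]
  [  0,  -3,  -3]
  [  0,   0,   0]

No row of the form [0 0 | nonzero], so the system is consistent. Back-substitution gives c₁ = 0, c₂ = 1: w = (0)·v₁ + (1)·v₂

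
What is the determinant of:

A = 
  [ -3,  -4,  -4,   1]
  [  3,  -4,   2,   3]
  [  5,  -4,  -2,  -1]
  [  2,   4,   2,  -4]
Cofactor expansion along row 1: det(A) = a₁₁M₁₁ - a₁₂M₁₂ + a₁₃M₁₃ - a₁₄M₁₄

M₁₁ = det[[-4, 2, 3]; [-4, -2, -1]; [4, 2, -4]]
  = (-4)·((-2)(-4) - (-1)(2)) - (2)·((-4)(-4) - (-1)(4)) + (3)·((-4)(2) - (-2)(4))
  = (-4)(10) - (2)(20) + (3)(0)
  = -80
M₁₂ = det[[3, 2, 3]; [5, -2, -1]; [2, 2, -4]]
  = (3)·((-2)(-4) - (-1)(2)) - (2)·((5)(-4) - (-1)(2)) + (3)·((5)(2) - (-2)(2))
  = (3)(10) - (2)(-18) + (3)(14)
  = 108
M₁₃ = det[[3, -4, 3]; [5, -4, -1]; [2, 4, -4]]
  = (3)·((-4)(-4) - (-1)(4)) - (-4)·((5)(-4) - (-1)(2)) + (3)·((5)(4) - (-4)(2))
  = (3)(20) - (-4)(-18) + (3)(28)
  = 72
M₁₄ = det[[3, -4, 2]; [5, -4, -2]; [2, 4, 2]]
  = (3)·((-4)(2) - (-2)(4)) - (-4)·((5)(2) - (-2)(2)) + (2)·((5)(4) - (-4)(2))
  = (3)(0) - (-4)(14) + (2)(28)
  = 112

det(A) = (-3)(-80) - (-4)(108) + (-4)(72) - (1)(112) = 272

det(A) = 272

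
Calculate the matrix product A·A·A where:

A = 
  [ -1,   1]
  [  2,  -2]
A² = A·A:
A²[1,1] = (-1)(-1) + (1)(2) = 3
A²[1,2] = (-1)(1) + (1)(-2) = -3
A²[2,1] = (2)(-1) + (-2)(2) = -6
A²[2,2] = (2)(1) + (-2)(-2) = 6
A² = 
  [  3,  -3]
  [ -6,   6]

A^3 = A^2·A:
A^3[1,1] = (3)(-1) + (-3)(2) = -9
A^3[1,2] = (3)(1) + (-3)(-2) = 9
A^3[2,1] = (-6)(-1) + (6)(2) = 18
A^3[2,2] = (-6)(1) + (6)(-2) = -18
A^3 = 
  [ -9,   9]
  [ 18, -18]

Therefore
A^3 = 
  [ -9,   9]
  [ 18, -18]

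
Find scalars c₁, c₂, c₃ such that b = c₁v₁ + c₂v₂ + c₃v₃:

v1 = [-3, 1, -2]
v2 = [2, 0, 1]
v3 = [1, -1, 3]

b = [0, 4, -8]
c1 = 1, c2 = 3, c3 = -3

b = 1·v1 + 3·v2 + -3·v3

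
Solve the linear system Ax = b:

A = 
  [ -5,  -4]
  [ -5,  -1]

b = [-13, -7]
x = [1, 2]

Row reduce the augmented matrix [A|b]:
R2 → R2 - (1)·R1
REF = 
  [ -5,  -4, -13]
  [  0,   3,   6]

Back-substitution:
x₂ = 6 / 3 = 2
x₁ = (-13 - (-4)(2)) / (-5) = 1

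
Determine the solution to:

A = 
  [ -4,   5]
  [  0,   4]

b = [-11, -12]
Row reduce the augmented matrix [A|b]:
(already in echelon form)
REF = 
  [ -4,   5, -11]
  [  0,   4, -12]

Back-substitution:
x₂ = (-12) / 4 = -3
x₁ = (-11 - (5)(-3)) / (-4) = -1

x = [-1, -3]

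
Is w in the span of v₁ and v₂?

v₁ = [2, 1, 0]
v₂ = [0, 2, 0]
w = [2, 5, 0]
Yes

Form the augmented matrix and row-reduce:
[v₁|v₂|w] = 
  [  2,   0,   2]
  [  1,   2,   5]
  [  0,   0,   0]
R2 → R2 - (1/2)·R1
REF = 
  [  2,   0,   2]
  [  0,   2,   4]
  [  0,   0,   0]

No row of the form [0 0 | nonzero], so the system is consistent. Back-substitution gives c₁ = 1, c₂ = 2: w = (1)·v₁ + (2)·v₂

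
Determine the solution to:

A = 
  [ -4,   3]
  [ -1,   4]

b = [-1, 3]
Row reduce the augmented matrix [A|b]:
R2 → R2 - (1/4)·R1
REF = 
  [  -4,    3,   -1]
  [   0, 13/4, 13/4]

Back-substitution:
x₂ = (13/4) / (13/4) = 1
x₁ = (-1 - (3)(1)) / (-4) = 1

x = [1, 1]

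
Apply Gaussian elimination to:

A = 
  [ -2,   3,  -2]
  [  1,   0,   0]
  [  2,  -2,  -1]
Row operations:
R2 → R2 + (1/2)·R1
R3 → R3 + (1)·R1
R3 → R3 - (2/3)·R2

Resulting echelon form:
REF = 
  [  -2,    3,   -2]
  [   0,  3/2,   -1]
  [   0,    0, -7/3]

Rank = 3 (number of non-zero pivot rows).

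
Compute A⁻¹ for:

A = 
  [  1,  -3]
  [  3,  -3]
det(A) = (1)(-3) - (-3)(3) = 6
For a 2×2 matrix, A⁻¹ = (1/det(A)) · [[d, -b], [-c, a]]
    = (1/6) · [[-3, 3], [-3, 1]]

A⁻¹ = 
  [-1/2,  1/2]
  [-1/2,  1/6]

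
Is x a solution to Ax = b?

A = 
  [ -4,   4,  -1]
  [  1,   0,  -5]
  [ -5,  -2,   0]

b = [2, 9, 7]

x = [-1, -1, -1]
No

Ax = [1, 4, 7] ≠ b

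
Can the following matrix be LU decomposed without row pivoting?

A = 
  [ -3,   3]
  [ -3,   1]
Yes.
A[1,1] = -3 ≠ 0, so Gaussian elimination proceeds without a row swap: multiplier ℓ₂₁ = (-3)/(-3) = 1, and U[2,2] = 1 - (1)(3) = -2.
L = 
  [  1,   0]
  [  1,   1]
U = 
  [ -3,   3]
  [  0,  -2]
Check row 2 of LU: [(1)(-3), (1)(3) + (-2)] = [-3, 1] = row 2 of A ✓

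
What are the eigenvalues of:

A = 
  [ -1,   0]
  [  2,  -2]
λ = -1, -2

tr(A) = -3, det(A) = 2
Characteristic polynomial: λ² - tr(A)λ + det(A) = λ² + 3λ + 2
λ² + 3λ + 2 = (λ + 2)(λ + 1)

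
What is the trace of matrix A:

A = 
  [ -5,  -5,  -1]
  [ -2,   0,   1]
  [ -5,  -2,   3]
-2

tr(A) = -5 + 0 + 3 = -2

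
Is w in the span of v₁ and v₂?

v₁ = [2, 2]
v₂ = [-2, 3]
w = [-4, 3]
Yes

Form the augmented matrix and row-reduce:
[v₁|v₂|w] = 
  [  2,  -2,  -4]
  [  2,   3,   3]
R2 → R2 - (1)·R1
REF = 
  [  2,  -2,  -4]
  [  0,   5,   7]

No row of the form [0 0 | nonzero], so the system is consistent. Back-substitution gives c₁ = -3/5, c₂ = 7/5: w = (-3/5)·v₁ + (7/5)·v₂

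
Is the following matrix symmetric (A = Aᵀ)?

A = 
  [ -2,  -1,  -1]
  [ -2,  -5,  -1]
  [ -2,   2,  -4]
No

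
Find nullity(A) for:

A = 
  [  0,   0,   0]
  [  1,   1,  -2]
nullity(A) = 2

Row reduce:
Swap R1 ↔ R2
REF = 
  [  1,   1,  -2]
  [  0,   0,   0]
Pivot columns: 1 → 1 pivot.
rank(A) = 1, so nullity(A) = 3 - 1 = 2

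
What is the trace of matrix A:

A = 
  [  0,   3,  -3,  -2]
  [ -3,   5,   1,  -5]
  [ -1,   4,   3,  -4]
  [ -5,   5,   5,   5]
13

tr(A) = 0 + 5 + 3 + 5 = 13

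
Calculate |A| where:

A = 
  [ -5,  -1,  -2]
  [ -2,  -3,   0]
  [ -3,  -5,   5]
63

Cofactor expansion along row 1:
det(A) = (-5)·((-3)(5) - (0)(-5)) - (-1)·((-2)(5) - (0)(-3)) + (-2)·((-2)(-5) - (-3)(-3))
  = (-5)(-15) - (-1)(-10) + (-2)(1)
  = 63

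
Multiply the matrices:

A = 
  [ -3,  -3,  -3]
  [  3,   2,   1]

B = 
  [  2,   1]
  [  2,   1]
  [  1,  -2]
AB = 
  [-15,   0]
  [ 11,   3]

A is 2×3 and B is 3×2, so AB is 2×2. Each entry is (row of A)·(column of B):
AB[1,1] = (-3)(2) + (-3)(2) + (-3)(1) = -15
AB[1,2] = (-3)(1) + (-3)(1) + (-3)(-2) = 0
AB[2,1] = (3)(2) + (2)(2) + (1)(1) = 11
AB[2,2] = (3)(1) + (2)(1) + (1)(-2) = 3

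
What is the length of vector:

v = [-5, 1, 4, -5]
8.185

||v||₂ = √((-5)² + (1)² + (4)² + (-5)²) = √67 = 8.185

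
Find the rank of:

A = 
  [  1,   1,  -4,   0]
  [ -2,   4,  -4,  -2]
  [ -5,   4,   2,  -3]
rank(A) = 2

Row reduce:
R2 → R2 + (2)·R1
R3 → R3 + (5)·R1
R3 → R3 - (3/2)·R2
REF = 
  [  1,   1,  -4,   0]
  [  0,   6, -12,  -2]
  [  0,   0,   0,   0]
Pivot columns: 1, 2 → 2 pivots.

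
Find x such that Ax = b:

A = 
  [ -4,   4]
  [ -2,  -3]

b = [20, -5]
x = [-2, 3]

Row reduce the augmented matrix [A|b]:
R2 → R2 - (1/2)·R1
REF = 
  [ -4,   4,  20]
  [  0,  -5, -15]

Back-substitution:
x₂ = (-15) / (-5) = 3
x₁ = (20 - (4)(3)) / (-4) = -2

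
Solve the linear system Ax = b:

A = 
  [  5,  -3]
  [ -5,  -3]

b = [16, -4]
Row reduce the augmented matrix [A|b]:
R2 → R2 + (1)·R1
REF = 
  [  5,  -3,  16]
  [  0,  -6,  12]

Back-substitution:
x₂ = 12 / (-6) = -2
x₁ = (16 - (-3)(-2)) / 5 = 2

x = [2, -2]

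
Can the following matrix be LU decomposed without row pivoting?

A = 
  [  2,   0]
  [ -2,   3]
Yes.
A[1,1] = 2 ≠ 0, so Gaussian elimination proceeds without a row swap: multiplier ℓ₂₁ = (-2)/(2) = -1, and U[2,2] = 3 - (-1)(0) = 3.
L = 
  [  1,   0]
  [ -1,   1]
U = 
  [  2,   0]
  [  0,   3]
Check row 2 of LU: [(-1)(2), (-1)(0) + 3] = [-2, 3] = row 2 of A ✓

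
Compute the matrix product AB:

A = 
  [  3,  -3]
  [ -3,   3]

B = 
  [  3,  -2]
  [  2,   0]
AB = 
  [  3,  -6]
  [ -3,   6]

A is 2×2 and B is 2×2, so AB is 2×2. Each entry is (row of A)·(column of B):
AB[1,1] = (3)(3) + (-3)(2) = 3
AB[1,2] = (3)(-2) + (-3)(0) = -6
AB[2,1] = (-3)(3) + (3)(2) = -3
AB[2,2] = (-3)(-2) + (3)(0) = 6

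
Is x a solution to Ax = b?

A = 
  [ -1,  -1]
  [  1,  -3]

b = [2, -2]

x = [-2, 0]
Yes

Ax = [2, -2] = b ✓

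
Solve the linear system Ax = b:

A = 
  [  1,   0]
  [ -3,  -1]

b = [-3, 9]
Row reduce the augmented matrix [A|b]:
R2 → R2 + (3)·R1
REF = 
  [  1,   0,  -3]
  [  0,  -1,   0]

Back-substitution:
x₂ = 0 / (-1) = 0
x₁ = (-3 - (0)(0)) / 1 = -3

x = [-3, 0]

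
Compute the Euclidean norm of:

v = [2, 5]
5.385

||v||₂ = √((2)² + (5)²) = √29 = 5.385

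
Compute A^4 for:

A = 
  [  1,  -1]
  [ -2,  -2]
A^4 = 
  [ 11,   9]
  [ 18,  38]

A² = A·A:
A²[1,1] = (1)(1) + (-1)(-2) = 3
A²[1,2] = (1)(-1) + (-1)(-2) = 1
A²[2,1] = (-2)(1) + (-2)(-2) = 2
A²[2,2] = (-2)(-1) + (-2)(-2) = 6
A² = 
  [  3,   1]
  [  2,   6]

A^3 = A^2·A:
A^3[1,1] = (3)(1) + (1)(-2) = 1
A^3[1,2] = (3)(-1) + (1)(-2) = -5
A^3[2,1] = (2)(1) + (6)(-2) = -10
A^3[2,2] = (2)(-1) + (6)(-2) = -14
A^3 = 
  [  1,  -5]
  [-10, -14]

A^4 = A^3·A:
A^4[1,1] = (1)(1) + (-5)(-2) = 11
A^4[1,2] = (1)(-1) + (-5)(-2) = 9
A^4[2,1] = (-10)(1) + (-14)(-2) = 18
A^4[2,2] = (-10)(-1) + (-14)(-2) = 38
A^4 = 
  [ 11,   9]
  [ 18,  38]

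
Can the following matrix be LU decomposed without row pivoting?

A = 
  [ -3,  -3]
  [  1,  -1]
Yes.
A[1,1] = -3 ≠ 0, so Gaussian elimination proceeds without a row swap: multiplier ℓ₂₁ = (1)/(-3) = -1/3, and U[2,2] = -1 - (-1/3)(-3) = -2.
L = 
  [   1,    0]
  [-1/3,    1]
U = 
  [ -3,  -3]
  [  0,  -2]
Check row 2 of LU: [(-1/3)(-3), (-1/3)(-3) + (-2)] = [1, -1] = row 2 of A ✓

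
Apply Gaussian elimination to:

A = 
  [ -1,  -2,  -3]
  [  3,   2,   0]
Row operations:
R2 → R2 + (3)·R1

Resulting echelon form:
REF = 
  [ -1,  -2,  -3]
  [  0,  -4,  -9]

Rank = 2 (number of non-zero pivot rows).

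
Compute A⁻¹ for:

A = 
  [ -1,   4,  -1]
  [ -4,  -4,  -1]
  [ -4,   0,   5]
det(A) = (-1)·((-4)(5) - (-1)(0)) - (4)·((-4)(5) - (-1)(-4)) + (-1)·((-4)(0) - (-4)(-4))
  = (-1)(-20) - (4)(-24) + (-1)(-16)
  = 132
det(A) = 132 ≠ 0, so A is invertible.

Cofactors Cᵢⱼ = (-1)ⁱ⁺ʲ·Mᵢⱼ:
C = 
  [-20,  24, -16]
  [-20,  -9, -16]
  [ -8,   3,  20]

adj(A) = Cᵀ:
adj(A) = 
  [-20, -20,  -8]
  [ 24,  -9,   3]
  [-16, -16,  20]

A⁻¹ = (1/132) · adj(A):
A⁻¹ = 
  [-5/33, -5/33, -2/33]
  [ 2/11, -3/44,  1/44]
  [-4/33, -4/33,  5/33]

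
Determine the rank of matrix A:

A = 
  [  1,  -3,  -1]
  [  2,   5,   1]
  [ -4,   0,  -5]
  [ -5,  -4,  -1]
rank(A) = 3

Row reduce:
R2 → R2 - (2)·R1
R3 → R3 + (4)·R1
R4 → R4 + (5)·R1
R3 → R3 + (12/11)·R2
R4 → R4 + (19/11)·R2
R4 → R4 - (1/7)·R3
REF = 
  [     1,     -3,     -1]
  [     0,     11,      3]
  [     0,      0, -63/11]
  [     0,      0,      0]
Pivot columns: 1, 2, 3 → 3 pivots.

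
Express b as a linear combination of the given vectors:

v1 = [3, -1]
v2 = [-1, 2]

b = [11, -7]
c1 = 3, c2 = -2

b = 3·v1 + -2·v2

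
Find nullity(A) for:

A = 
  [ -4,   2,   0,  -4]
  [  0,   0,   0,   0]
nullity(A) = 3

Row reduce:
(no row operations needed)
REF = 
  [ -4,   2,   0,  -4]
  [  0,   0,   0,   0]
Pivot columns: 1 → 1 pivot.
rank(A) = 1, so nullity(A) = 4 - 1 = 3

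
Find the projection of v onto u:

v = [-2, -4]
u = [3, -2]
proj_u(v) = [6/13, -4/13]

v·u = (-2)(3) + (-4)(-2) = 2
u·u = (3)² + (-2)² = 13
proj_u(v) = (v·u / u·u) × u = (2/13) × u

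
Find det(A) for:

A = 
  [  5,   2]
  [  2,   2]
For a 2×2 matrix, det = ad - bc = (5)(2) - (2)(2) = 6

det(A) = 6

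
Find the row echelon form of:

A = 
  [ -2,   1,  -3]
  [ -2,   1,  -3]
Row operations:
R2 → R2 - (1)·R1

Resulting echelon form:
REF = 
  [ -2,   1,  -3]
  [  0,   0,   0]

Rank = 1 (number of non-zero pivot rows).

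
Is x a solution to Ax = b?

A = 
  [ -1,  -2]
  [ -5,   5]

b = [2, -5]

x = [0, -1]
Yes

Ax = [2, -5] = b ✓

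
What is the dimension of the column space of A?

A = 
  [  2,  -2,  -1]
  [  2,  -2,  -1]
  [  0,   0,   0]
dim(Col(A)) = 1

Row reduce:
R2 → R2 - (1)·R1
REF = 
  [  2,  -2,  -1]
  [  0,   0,   0]
  [  0,   0,   0]
Pivot columns: 1 → 1 pivot.
dim(Col(A)) = number of pivot columns = 1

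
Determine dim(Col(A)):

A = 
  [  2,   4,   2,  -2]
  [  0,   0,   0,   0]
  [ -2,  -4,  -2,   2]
Row reduce:
R3 → R3 + (1)·R1
REF = 
  [  2,   4,   2,  -2]
  [  0,   0,   0,   0]
  [  0,   0,   0,   0]
Pivot columns: 1 → 1 pivot.
dim(Col(A)) = number of pivot columns = 1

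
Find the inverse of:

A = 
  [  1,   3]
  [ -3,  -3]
det(A) = (1)(-3) - (3)(-3) = 6
For a 2×2 matrix, A⁻¹ = (1/det(A)) · [[d, -b], [-c, a]]
    = (1/6) · [[-3, -3], [3, 1]]

A⁻¹ = 
  [-1/2, -1/2]
  [ 1/2,  1/6]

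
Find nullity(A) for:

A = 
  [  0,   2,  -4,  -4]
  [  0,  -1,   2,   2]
nullity(A) = 3

Row reduce:
R2 → R2 + (1/2)·R1
REF = 
  [  0,   2,  -4,  -4]
  [  0,   0,   0,   0]
Pivot columns: 2 → 1 pivot.
rank(A) = 1, so nullity(A) = 4 - 1 = 3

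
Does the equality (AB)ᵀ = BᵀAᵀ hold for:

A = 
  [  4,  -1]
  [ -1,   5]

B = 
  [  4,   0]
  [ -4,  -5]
Yes

(AB)ᵀ = 
  [ 20, -24]
  [  5, -25]

BᵀAᵀ = 
  [ 20, -24]
  [  5, -25]

Both sides are equal — this is the standard identity (AB)ᵀ = BᵀAᵀ, which holds for all A, B.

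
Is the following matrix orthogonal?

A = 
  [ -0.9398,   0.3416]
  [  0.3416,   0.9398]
Yes

AᵀA = 
  [  0.9999,   0]
  [  0,   0.9999]
≈ I (equal to I up to the 4-dp rounding of the entries)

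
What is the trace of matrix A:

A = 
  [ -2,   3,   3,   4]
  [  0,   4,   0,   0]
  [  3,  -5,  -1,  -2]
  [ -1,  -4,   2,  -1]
0

tr(A) = -2 + 4 + -1 + -1 = 0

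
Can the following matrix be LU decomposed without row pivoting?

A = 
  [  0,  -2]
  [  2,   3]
No.
A[1,1] = 0 but A[2,1] = 2 ≠ 0. Any LU with L unit lower triangular has (LU)[1,1] = U[1,1] and (LU)[2,1] = L[2,1]·U[1,1]; matching A forces U[1,1] = 0, which then forces (LU)[2,1] = 0 ≠ 2. A row swap (pivoting) is required.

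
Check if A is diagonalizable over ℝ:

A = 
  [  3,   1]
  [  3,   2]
Yes

tr(A) = 5, det(A) = 3
Characteristic polynomial: λ² - tr(A)λ + det(A) = λ² - 5λ + 3
λ² - 5λ + 3 = 0  ⇒  λ = (5 ± √((-5)² - 4·(3)))/2 = (5 ± √(13))/2
  = (5 + √13)/2,  (5 - √13)/2
Eigenvalues: (5 + √13)/2, (5 - √13)/2  (≈ 4.303, 0.6972)
The two irrational eigenvalues are distinct (simple), so each has alg. mult. = geom. mult. = 1.
Sum of geometric multiplicities equals n, so A has n independent eigenvectors.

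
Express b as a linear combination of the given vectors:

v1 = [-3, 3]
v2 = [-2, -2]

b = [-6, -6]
c1 = 0, c2 = 3

b = 0·v1 + 3·v2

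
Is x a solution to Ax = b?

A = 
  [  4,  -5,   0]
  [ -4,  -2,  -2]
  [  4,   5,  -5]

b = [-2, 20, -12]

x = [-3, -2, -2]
Yes

Ax = [-2, 20, -12] = b ✓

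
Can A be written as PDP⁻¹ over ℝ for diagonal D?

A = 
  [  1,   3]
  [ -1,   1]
No

tr(A) = 2, det(A) = 4
Characteristic polynomial: λ² - tr(A)λ + det(A) = λ² - 2λ + 4
λ² - 2λ + 4 = 0  ⇒  λ = (2 ± √((-2)² - 4·(4)))/2 = (2 ± √(-12))/2
  = 1 + i√3,  1 - i√3
Eigenvalues: 1 + i√3, 1 - i√3  (≈ 1 + 1.732i, 1 - 1.732i)
Has complex eigenvalues (not diagonalizable over ℝ).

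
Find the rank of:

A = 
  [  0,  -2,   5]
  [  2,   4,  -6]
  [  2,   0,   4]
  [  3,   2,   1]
rank(A) = 2

Row reduce:
Swap R1 ↔ R2
R3 → R3 - (1)·R1
R4 → R4 - (3/2)·R1
R3 → R3 - (2)·R2
R4 → R4 - (2)·R2
REF = 
  [  2,   4,  -6]
  [  0,  -2,   5]
  [  0,   0,   0]
  [  0,   0,   0]
Pivot columns: 1, 2 → 2 pivots.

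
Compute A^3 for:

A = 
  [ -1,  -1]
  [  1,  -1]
A^3 = 
  [  2,  -2]
  [  2,   2]

A² = A·A:
A²[1,1] = (-1)(-1) + (-1)(1) = 0
A²[1,2] = (-1)(-1) + (-1)(-1) = 2
A²[2,1] = (1)(-1) + (-1)(1) = -2
A²[2,2] = (1)(-1) + (-1)(-1) = 0
A² = 
  [  0,   2]
  [ -2,   0]

A^3 = A^2·A:
A^3[1,1] = (0)(-1) + (2)(1) = 2
A^3[1,2] = (0)(-1) + (2)(-1) = -2
A^3[2,1] = (-2)(-1) + (0)(1) = 2
A^3[2,2] = (-2)(-1) + (0)(-1) = 2
A^3 = 
  [  2,  -2]
  [  2,   2]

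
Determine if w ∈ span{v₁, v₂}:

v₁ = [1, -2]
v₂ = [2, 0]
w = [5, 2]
Yes

Form the augmented matrix and row-reduce:
[v₁|v₂|w] = 
  [  1,   2,   5]
  [ -2,   0,   2]
R2 → R2 + (2)·R1
REF = 
  [  1,   2,   5]
  [  0,   4,  12]

No row of the form [0 0 | nonzero], so the system is consistent. Back-substitution gives c₁ = -1, c₂ = 3: w = (-1)·v₁ + (3)·v₂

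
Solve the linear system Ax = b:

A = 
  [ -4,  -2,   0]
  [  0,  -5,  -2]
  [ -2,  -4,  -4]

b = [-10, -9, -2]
Row reduce the augmented matrix [A|b]:
R3 → R3 - (1/2)·R1
R3 → R3 - (3/5)·R2
REF = 
  [   -4,    -2,     0,   -10]
  [    0,    -5,    -2,    -9]
  [    0,     0, -14/5,  42/5]

Back-substitution:
x₃ = (42/5) / (-14/5) = -3
x₂ = (-9 - (-2)(-3)) / (-5) = 3
x₁ = (-10 - (-2)(3) - (0)(-3)) / (-4) = 1

x = [1, 3, -3]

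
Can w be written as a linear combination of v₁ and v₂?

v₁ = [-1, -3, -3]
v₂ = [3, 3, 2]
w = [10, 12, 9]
Yes

Form the augmented matrix and row-reduce:
[v₁|v₂|w] = 
  [ -1,   3,  10]
  [ -3,   3,  12]
  [ -3,   2,   9]
R2 → R2 - (3)·R1
R3 → R3 - (3)·R1
R3 → R3 - (7/6)·R2
REF = 
  [ -1,   3,  10]
  [  0,  -6, -18]
  [  0,   0,   0]

No row of the form [0 0 | nonzero], so the system is consistent. Back-substitution gives c₁ = -1, c₂ = 3: w = (-1)·v₁ + (3)·v₂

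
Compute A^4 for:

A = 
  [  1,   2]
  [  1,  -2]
A^4 = 
  [ 11, -18]
  [ -9,  38]

A² = A·A:
A²[1,1] = (1)(1) + (2)(1) = 3
A²[1,2] = (1)(2) + (2)(-2) = -2
A²[2,1] = (1)(1) + (-2)(1) = -1
A²[2,2] = (1)(2) + (-2)(-2) = 6
A² = 
  [  3,  -2]
  [ -1,   6]

A^3 = A^2·A:
A^3[1,1] = (3)(1) + (-2)(1) = 1
A^3[1,2] = (3)(2) + (-2)(-2) = 10
A^3[2,1] = (-1)(1) + (6)(1) = 5
A^3[2,2] = (-1)(2) + (6)(-2) = -14
A^3 = 
  [  1,  10]
  [  5, -14]

A^4 = A^3·A:
A^4[1,1] = (1)(1) + (10)(1) = 11
A^4[1,2] = (1)(2) + (10)(-2) = -18
A^4[2,1] = (5)(1) + (-14)(1) = -9
A^4[2,2] = (5)(2) + (-14)(-2) = 38
A^4 = 
  [ 11, -18]
  [ -9,  38]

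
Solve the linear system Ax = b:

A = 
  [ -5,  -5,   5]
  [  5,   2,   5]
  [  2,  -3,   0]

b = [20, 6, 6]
x = [0, -2, 2]

Row reduce the augmented matrix [A|b]:
R2 → R2 + (1)·R1
R3 → R3 + (2/5)·R1
R3 → R3 - (5/3)·R2
REF = 
  [   -5,    -5,     5,    20]
  [    0,    -3,    10,    26]
  [    0,     0, -44/3, -88/3]

Back-substitution:
x₃ = (-88/3) / (-44/3) = 2
x₂ = (26 - (10)(2)) / (-3) = -2
x₁ = (20 - (-5)(-2) - (5)(2)) / (-5) = 0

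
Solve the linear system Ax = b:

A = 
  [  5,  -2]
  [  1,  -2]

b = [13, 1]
x = [3, 1]

Row reduce the augmented matrix [A|b]:
R2 → R2 - (1/5)·R1
REF = 
  [   5,   -2,   13]
  [   0, -8/5, -8/5]

Back-substitution:
x₂ = (-8/5) / (-8/5) = 1
x₁ = (13 - (-2)(1)) / 5 = 3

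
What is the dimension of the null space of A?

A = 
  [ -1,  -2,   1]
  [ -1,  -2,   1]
nullity(A) = 2

Row reduce:
R2 → R2 - (1)·R1
REF = 
  [ -1,  -2,   1]
  [  0,   0,   0]
Pivot columns: 1 → 1 pivot.
rank(A) = 1, so nullity(A) = 3 - 1 = 2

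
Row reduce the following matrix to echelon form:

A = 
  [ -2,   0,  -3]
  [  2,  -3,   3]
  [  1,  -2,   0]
Row operations:
R2 → R2 + (1)·R1
R3 → R3 + (1/2)·R1
R3 → R3 - (2/3)·R2

Resulting echelon form:
REF = 
  [  -2,    0,   -3]
  [   0,   -3,    0]
  [   0,    0, -3/2]

Rank = 3 (number of non-zero pivot rows).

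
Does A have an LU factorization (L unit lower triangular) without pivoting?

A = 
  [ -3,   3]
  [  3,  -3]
Yes.
A[1,1] = -3 ≠ 0, so Gaussian elimination proceeds without a row swap: multiplier ℓ₂₁ = (3)/(-3) = -1, and U[2,2] = -3 - (-1)(3) = 0.
L = 
  [  1,   0]
  [ -1,   1]
U = 
  [ -3,   3]
  [  0,   0]
Check row 2 of LU: [(-1)(-3), (-1)(3) + 0] = [3, -3] = row 2 of A ✓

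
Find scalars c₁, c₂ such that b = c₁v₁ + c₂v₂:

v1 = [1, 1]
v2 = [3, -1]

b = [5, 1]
c1 = 2, c2 = 1

b = 2·v1 + 1·v2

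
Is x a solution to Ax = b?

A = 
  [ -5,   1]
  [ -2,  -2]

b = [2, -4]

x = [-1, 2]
No

Ax = [7, -2] ≠ b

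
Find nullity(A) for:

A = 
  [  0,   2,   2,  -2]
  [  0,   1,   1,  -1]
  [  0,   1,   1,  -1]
nullity(A) = 3

Row reduce:
R2 → R2 - (1/2)·R1
R3 → R3 - (1/2)·R1
REF = 
  [  0,   2,   2,  -2]
  [  0,   0,   0,   0]
  [  0,   0,   0,   0]
Pivot columns: 2 → 1 pivot.
rank(A) = 1, so nullity(A) = 4 - 1 = 3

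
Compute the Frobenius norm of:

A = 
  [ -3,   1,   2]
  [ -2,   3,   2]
||A||_F = 5.568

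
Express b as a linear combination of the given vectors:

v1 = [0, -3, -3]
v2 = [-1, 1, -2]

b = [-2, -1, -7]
c1 = 1, c2 = 2

b = 1·v1 + 2·v2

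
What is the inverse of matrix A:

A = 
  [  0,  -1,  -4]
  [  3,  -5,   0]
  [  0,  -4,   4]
det(A) = (0)·((-5)(4) - (0)(-4)) - (-1)·((3)(4) - (0)(0)) + (-4)·((3)(-4) - (-5)(0))
  = (0)(-20) - (-1)(12) + (-4)(-12)
  = 60
det(A) = 60 ≠ 0, so A is invertible.

Cofactors Cᵢⱼ = (-1)ⁱ⁺ʲ·Mᵢⱼ:
C = 
  [-20, -12, -12]
  [ 20,   0,   0]
  [-20, -12,   3]

adj(A) = Cᵀ:
adj(A) = 
  [-20,  20, -20]
  [-12,   0, -12]
  [-12,   0,   3]

A⁻¹ = (1/60) · adj(A):
A⁻¹ = 
  [-1/3,  1/3, -1/3]
  [-1/5,    0, -1/5]
  [-1/5,    0, 1/20]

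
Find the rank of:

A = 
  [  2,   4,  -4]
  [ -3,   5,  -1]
Row reduce:
R2 → R2 + (3/2)·R1
REF = 
  [  2,   4,  -4]
  [  0,  11,  -7]
Pivot columns: 1, 2 → 2 pivots.

rank(A) = 2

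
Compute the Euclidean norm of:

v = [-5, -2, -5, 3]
7.937

||v||₂ = √((-5)² + (-2)² + (-5)² + (3)²) = √63 = 7.937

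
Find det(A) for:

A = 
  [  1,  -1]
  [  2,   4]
6

For a 2×2 matrix, det = ad - bc = (1)(4) - (-1)(2) = 6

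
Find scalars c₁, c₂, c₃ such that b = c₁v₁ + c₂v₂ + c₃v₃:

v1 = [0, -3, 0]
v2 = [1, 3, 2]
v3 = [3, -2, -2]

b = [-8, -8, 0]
c1 = 2, c2 = -2, c3 = -2

b = 2·v1 + -2·v2 + -2·v3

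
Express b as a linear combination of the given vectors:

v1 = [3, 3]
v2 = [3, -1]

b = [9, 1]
c1 = 1, c2 = 2

b = 1·v1 + 2·v2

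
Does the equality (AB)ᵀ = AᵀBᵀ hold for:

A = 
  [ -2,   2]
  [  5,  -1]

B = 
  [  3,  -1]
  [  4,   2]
No

(AB)ᵀ = 
  [  2,  11]
  [  6,  -7]

AᵀBᵀ = 
  [-11,   2]
  [  7,   6]

The two matrices differ, so (AB)ᵀ ≠ AᵀBᵀ in general. The correct identity is (AB)ᵀ = BᵀAᵀ.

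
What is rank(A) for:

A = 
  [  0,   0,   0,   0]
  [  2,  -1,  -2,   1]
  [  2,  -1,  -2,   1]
rank(A) = 1

Row reduce:
Swap R1 ↔ R2
R3 → R3 - (1)·R1
REF = 
  [  2,  -1,  -2,   1]
  [  0,   0,   0,   0]
  [  0,   0,   0,   0]
Pivot columns: 1 → 1 pivot.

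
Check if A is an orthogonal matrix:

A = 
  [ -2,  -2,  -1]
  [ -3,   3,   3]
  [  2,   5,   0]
No

AᵀA = 
  [ 17,   5,  -7]
  [  5,  38,  11]
  [ -7,  11,  10]
≠ I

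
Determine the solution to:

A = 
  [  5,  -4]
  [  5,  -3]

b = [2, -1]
Row reduce the augmented matrix [A|b]:
R2 → R2 - (1)·R1
REF = 
  [  5,  -4,   2]
  [  0,   1,  -3]

Back-substitution:
x₂ = (-3) / 1 = -3
x₁ = (2 - (-4)(-3)) / 5 = -2

x = [-2, -3]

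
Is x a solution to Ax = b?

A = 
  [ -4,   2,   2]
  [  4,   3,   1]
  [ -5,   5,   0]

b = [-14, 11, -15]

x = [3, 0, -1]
Yes

Ax = [-14, 11, -15] = b ✓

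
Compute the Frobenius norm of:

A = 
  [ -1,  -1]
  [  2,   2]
||A||_F = 3.162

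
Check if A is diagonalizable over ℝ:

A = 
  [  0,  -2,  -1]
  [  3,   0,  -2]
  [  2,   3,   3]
No

Characteristic polynomial: det(λI - A) = λ³ - 3λ² + 14λ - 17
By the rational root theorem any rational root is an integer dividing 17; none of those is a root, so p(λ) has no rational roots and hence (being an irreducible cubic) no repeated roots.
Discriminant of the cubic: Δ = -5999
Δ < 0 ⇒ one real eigenvalue and a complex-conjugate pair: λ ≈ 0.7768 + 3.339i, 0.7768 - 3.339i, 1.446
Has complex eigenvalues (not diagonalizable over ℝ).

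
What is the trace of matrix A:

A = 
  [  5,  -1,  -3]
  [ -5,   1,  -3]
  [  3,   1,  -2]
4

tr(A) = 5 + 1 + -2 = 4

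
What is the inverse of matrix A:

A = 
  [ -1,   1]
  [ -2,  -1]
det(A) = (-1)(-1) - (1)(-2) = 3
For a 2×2 matrix, A⁻¹ = (1/det(A)) · [[d, -b], [-c, a]]
    = (1/3) · [[-1, -1], [2, -1]]

A⁻¹ = 
  [-1/3, -1/3]
  [ 2/3, -1/3]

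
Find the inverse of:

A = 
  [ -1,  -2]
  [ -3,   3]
det(A) = (-1)(3) - (-2)(-3) = -9
For a 2×2 matrix, A⁻¹ = (1/det(A)) · [[d, -b], [-c, a]]
    = (-1/9) · [[3, 2], [3, -1]]

A⁻¹ = 
  [-1/3, -2/9]
  [-1/3,  1/9]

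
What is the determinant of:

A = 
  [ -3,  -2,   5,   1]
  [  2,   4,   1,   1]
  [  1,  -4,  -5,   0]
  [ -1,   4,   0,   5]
Cofactor expansion along row 1: det(A) = a₁₁M₁₁ - a₁₂M₁₂ + a₁₃M₁₃ - a₁₄M₁₄

M₁₁ = det[[4, 1, 1]; [-4, -5, 0]; [4, 0, 5]]
  = (4)·((-5)(5) - (0)(0)) - (1)·((-4)(5) - (0)(4)) + (1)·((-4)(0) - (-5)(4))
  = (4)(-25) - (1)(-20) + (1)(20)
  = -60
M₁₂ = det[[2, 1, 1]; [1, -5, 0]; [-1, 0, 5]]
  = (2)·((-5)(5) - (0)(0)) - (1)·((1)(5) - (0)(-1)) + (1)·((1)(0) - (-5)(-1))
  = (2)(-25) - (1)(5) + (1)(-5)
  = -60
M₁₃ = det[[2, 4, 1]; [1, -4, 0]; [-1, 4, 5]]
  = (2)·((-4)(5) - (0)(4)) - (4)·((1)(5) - (0)(-1)) + (1)·((1)(4) - (-4)(-1))
  = (2)(-20) - (4)(5) + (1)(0)
  = -60
M₁₄ = det[[2, 4, 1]; [1, -4, -5]; [-1, 4, 0]]
  = (2)·((-4)(0) - (-5)(4)) - (4)·((1)(0) - (-5)(-1)) + (1)·((1)(4) - (-4)(-1))
  = (2)(20) - (4)(-5) + (1)(0)
  = 60

det(A) = (-3)(-60) - (-2)(-60) + (5)(-60) - (1)(60) = -300

det(A) = -300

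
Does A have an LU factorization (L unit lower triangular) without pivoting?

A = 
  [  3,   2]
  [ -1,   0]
Yes.
A[1,1] = 3 ≠ 0, so Gaussian elimination proceeds without a row swap: multiplier ℓ₂₁ = (-1)/(3) = -1/3, and U[2,2] = 0 - (-1/3)(2) = 2/3.
L = 
  [   1,    0]
  [-1/3,    1]
U = 
  [  3,   2]
  [  0, 2/3]
Check row 2 of LU: [(-1/3)(3), (-1/3)(2) + (2/3)] = [-1, 0] = row 2 of A ✓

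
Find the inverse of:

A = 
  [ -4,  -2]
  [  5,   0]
det(A) = (-4)(0) - (-2)(5) = 10
For a 2×2 matrix, A⁻¹ = (1/det(A)) · [[d, -b], [-c, a]]
    = (1/10) · [[0, 2], [-5, -4]]

A⁻¹ = 
  [   0,  1/5]
  [-1/2, -2/5]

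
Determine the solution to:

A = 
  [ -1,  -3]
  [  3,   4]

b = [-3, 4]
x = [0, 1]

Row reduce the augmented matrix [A|b]:
R2 → R2 + (3)·R1
REF = 
  [ -1,  -3,  -3]
  [  0,  -5,  -5]

Back-substitution:
x₂ = (-5) / (-5) = 1
x₁ = (-3 - (-3)(1)) / (-1) = 0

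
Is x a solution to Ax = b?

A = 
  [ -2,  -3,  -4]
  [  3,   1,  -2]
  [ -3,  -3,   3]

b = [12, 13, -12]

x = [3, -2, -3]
Yes

Ax = [12, 13, -12] = b ✓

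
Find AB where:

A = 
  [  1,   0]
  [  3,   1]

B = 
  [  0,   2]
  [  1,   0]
A is 2×2 and B is 2×2, so AB is 2×2. Each entry is (row of A)·(column of B):
AB[1,1] = (1)(0) + (0)(1) = 0
AB[1,2] = (1)(2) + (0)(0) = 2
AB[2,1] = (3)(0) + (1)(1) = 1
AB[2,2] = (3)(2) + (1)(0) = 6

AB = 
  [  0,   2]
  [  1,   6]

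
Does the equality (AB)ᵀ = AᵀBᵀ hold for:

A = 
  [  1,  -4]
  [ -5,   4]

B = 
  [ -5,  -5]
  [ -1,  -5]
No

(AB)ᵀ = 
  [ -1,  21]
  [ 15,   5]

AᵀBᵀ = 
  [ 20,  24]
  [  0, -16]

The two matrices differ, so (AB)ᵀ ≠ AᵀBᵀ in general. The correct identity is (AB)ᵀ = BᵀAᵀ.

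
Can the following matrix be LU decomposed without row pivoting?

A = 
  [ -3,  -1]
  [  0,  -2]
Yes.
A[1,1] = -3 ≠ 0, so Gaussian elimination proceeds without a row swap: multiplier ℓ₂₁ = (0)/(-3) = 0, and U[2,2] = -2 - (0)(-1) = -2.
L = 
  [  1,   0]
  [  0,   1]
U = 
  [ -3,  -1]
  [  0,  -2]
Check row 2 of LU: [(0)(-3), (0)(-1) + (-2)] = [0, -2] = row 2 of A ✓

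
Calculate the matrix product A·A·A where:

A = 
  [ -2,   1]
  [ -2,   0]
A^3 = 
  [  0,   2]
  [ -4,   4]

A² = A·A:
A²[1,1] = (-2)(-2) + (1)(-2) = 2
A²[1,2] = (-2)(1) + (1)(0) = -2
A²[2,1] = (-2)(-2) + (0)(-2) = 4
A²[2,2] = (-2)(1) + (0)(0) = -2
A² = 
  [  2,  -2]
  [  4,  -2]

A^3 = A^2·A:
A^3[1,1] = (2)(-2) + (-2)(-2) = 0
A^3[1,2] = (2)(1) + (-2)(0) = 2
A^3[2,1] = (4)(-2) + (-2)(-2) = -4
A^3[2,2] = (4)(1) + (-2)(0) = 4
A^3 = 
  [  0,   2]
  [ -4,   4]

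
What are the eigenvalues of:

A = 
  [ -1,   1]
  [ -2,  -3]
tr(A) = -4, det(A) = 5
Characteristic polynomial: λ² - tr(A)λ + det(A) = λ² + 4λ + 5
λ² + 4λ + 5 = 0  ⇒  λ = (-4 ± √((4)² - 4·(5)))/2 = (-4 ± √(-4))/2
  = -2 + i,  -2 - i

λ = -2 + i, -2 - i  (≈ -2 + 1i, -2 - 1i)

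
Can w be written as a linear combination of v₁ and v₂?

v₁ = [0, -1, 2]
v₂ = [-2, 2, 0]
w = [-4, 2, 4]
Yes

Form the augmented matrix and row-reduce:
[v₁|v₂|w] = 
  [  0,  -2,  -4]
  [ -1,   2,   2]
  [  2,   0,   4]
Swap R1 ↔ R2
R3 → R3 + (2)·R1
R3 → R3 + (2)·R2
REF = 
  [ -1,   2,   2]
  [  0,  -2,  -4]
  [  0,   0,   0]

No row of the form [0 0 | nonzero], so the system is consistent. Back-substitution gives c₁ = 2, c₂ = 2: w = (2)·v₁ + (2)·v₂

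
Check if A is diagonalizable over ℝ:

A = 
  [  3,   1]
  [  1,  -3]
Yes

tr(A) = 0, det(A) = -10
Characteristic polynomial: λ² - tr(A)λ + det(A) = λ² - 10
λ² - 10 = 0  ⇒  λ = (0 ± √((0)² - 4·(-10)))/2 = (0 ± √(40))/2
  = √10,  -√10
Eigenvalues: √10, -√10  (≈ 3.162, -3.162)
The two irrational eigenvalues are distinct (simple), so each has alg. mult. = geom. mult. = 1.
Sum of geometric multiplicities equals n, so A has n independent eigenvectors.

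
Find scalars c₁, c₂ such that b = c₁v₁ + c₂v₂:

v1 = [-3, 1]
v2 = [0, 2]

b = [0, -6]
c1 = 0, c2 = -3

b = 0·v1 + -3·v2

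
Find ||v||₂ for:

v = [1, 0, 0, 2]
2.236

||v||₂ = √((1)² + (0)² + (0)² + (2)²) = √5 = 2.236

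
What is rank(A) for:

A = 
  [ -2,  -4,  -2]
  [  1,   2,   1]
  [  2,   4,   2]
Row reduce:
R2 → R2 + (1/2)·R1
R3 → R3 + (1)·R1
REF = 
  [ -2,  -4,  -2]
  [  0,   0,   0]
  [  0,   0,   0]
Pivot columns: 1 → 1 pivot.

rank(A) = 1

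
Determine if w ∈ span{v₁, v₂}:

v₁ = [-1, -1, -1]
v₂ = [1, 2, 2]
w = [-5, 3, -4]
No

Form the augmented matrix and row-reduce:
[v₁|v₂|w] = 
  [ -1,   1,  -5]
  [ -1,   2,   3]
  [ -1,   2,  -4]
R2 → R2 - (1)·R1
R3 → R3 - (1)·R1
R3 → R3 - (1)·R2
REF = 
  [ -1,   1,  -5]
  [  0,   1,   8]
  [  0,   0,  -7]

Row 3 reads [0 0 | -7], i.e. 0 = -7, so the system is inconsistent and w ∉ span{v₁, v₂}.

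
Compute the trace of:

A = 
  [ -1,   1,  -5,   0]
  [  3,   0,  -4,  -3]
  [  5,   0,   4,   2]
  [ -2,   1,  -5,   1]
4

tr(A) = -1 + 0 + 4 + 1 = 4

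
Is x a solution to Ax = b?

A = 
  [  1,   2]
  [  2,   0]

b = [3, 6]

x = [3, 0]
Yes

Ax = [3, 6] = b ✓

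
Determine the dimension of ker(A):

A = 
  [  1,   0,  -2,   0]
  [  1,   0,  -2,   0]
nullity(A) = 3

Row reduce:
R2 → R2 - (1)·R1
REF = 
  [  1,   0,  -2,   0]
  [  0,   0,   0,   0]
Pivot columns: 1 → 1 pivot.
rank(A) = 1, so nullity(A) = 4 - 1 = 3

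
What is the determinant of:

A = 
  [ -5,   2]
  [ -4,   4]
-12

For a 2×2 matrix, det = ad - bc = (-5)(4) - (2)(-4) = -12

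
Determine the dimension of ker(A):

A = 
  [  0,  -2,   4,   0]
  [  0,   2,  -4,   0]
nullity(A) = 3

Row reduce:
R2 → R2 + (1)·R1
REF = 
  [  0,  -2,   4,   0]
  [  0,   0,   0,   0]
Pivot columns: 2 → 1 pivot.
rank(A) = 1, so nullity(A) = 4 - 1 = 3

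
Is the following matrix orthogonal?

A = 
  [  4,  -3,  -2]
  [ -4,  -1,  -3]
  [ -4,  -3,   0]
No

AᵀA = 
  [ 48,   4,   4]
  [  4,  19,   9]
  [  4,   9,  13]
≠ I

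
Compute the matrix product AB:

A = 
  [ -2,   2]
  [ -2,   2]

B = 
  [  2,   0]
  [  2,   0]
AB = 
  [  0,   0]
  [  0,   0]

A is 2×2 and B is 2×2, so AB is 2×2. Each entry is (row of A)·(column of B):
AB[1,1] = (-2)(2) + (2)(2) = 0
AB[1,2] = (-2)(0) + (2)(0) = 0
AB[2,1] = (-2)(2) + (2)(2) = 0
AB[2,2] = (-2)(0) + (2)(0) = 0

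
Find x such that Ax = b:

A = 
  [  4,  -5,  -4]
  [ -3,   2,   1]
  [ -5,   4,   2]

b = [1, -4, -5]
Row reduce the augmented matrix [A|b]:
R2 → R2 + (3/4)·R1
R3 → R3 + (5/4)·R1
R3 → R3 - (9/7)·R2
REF = 
  [    4,    -5,    -4,     1]
  [    0,  -7/4,    -2, -13/4]
  [    0,     0,  -3/7,   3/7]

Back-substitution:
x₃ = (3/7) / (-3/7) = -1
x₂ = (-13/4 - (-2)(-1)) / (-7/4) = 3
x₁ = (1 - (-5)(3) - (-4)(-1)) / 4 = 3

x = [3, 3, -1]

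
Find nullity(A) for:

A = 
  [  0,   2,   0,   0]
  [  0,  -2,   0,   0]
nullity(A) = 3

Row reduce:
R2 → R2 + (1)·R1
REF = 
  [  0,   2,   0,   0]
  [  0,   0,   0,   0]
Pivot columns: 2 → 1 pivot.
rank(A) = 1, so nullity(A) = 4 - 1 = 3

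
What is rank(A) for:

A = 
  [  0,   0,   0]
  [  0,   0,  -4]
Row reduce:
Swap R1 ↔ R2
REF = 
  [  0,   0,  -4]
  [  0,   0,   0]
Pivot columns: 3 → 1 pivot.

rank(A) = 1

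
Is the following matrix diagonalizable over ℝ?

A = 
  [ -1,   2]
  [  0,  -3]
Yes

tr(A) = -4, det(A) = 3
Characteristic polynomial: λ² - tr(A)λ + det(A) = λ² + 4λ + 3
λ² + 4λ + 3 = (λ + 3)(λ + 1)
Eigenvalues: -1, -3
λ=-3: alg. mult. = 1, geom. mult. = 2 - rank(A - (-3)I) = 2 - 1 = 1
λ=-1: alg. mult. = 1, geom. mult. = 2 - rank(A - (-1)I) = 2 - 1 = 1
Sum of geometric multiplicities equals n, so A has n independent eigenvectors.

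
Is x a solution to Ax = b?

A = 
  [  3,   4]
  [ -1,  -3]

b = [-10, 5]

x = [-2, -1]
Yes

Ax = [-10, 5] = b ✓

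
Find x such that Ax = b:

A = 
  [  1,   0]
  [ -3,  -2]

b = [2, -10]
Row reduce the augmented matrix [A|b]:
R2 → R2 + (3)·R1
REF = 
  [  1,   0,   2]
  [  0,  -2,  -4]

Back-substitution:
x₂ = (-4) / (-2) = 2
x₁ = (2 - (0)(2)) / 1 = 2

x = [2, 2]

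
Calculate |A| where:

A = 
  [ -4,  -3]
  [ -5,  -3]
For a 2×2 matrix, det = ad - bc = (-4)(-3) - (-3)(-5) = -3

det(A) = -3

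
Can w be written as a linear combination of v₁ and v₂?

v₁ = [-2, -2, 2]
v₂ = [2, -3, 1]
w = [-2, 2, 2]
No

Form the augmented matrix and row-reduce:
[v₁|v₂|w] = 
  [ -2,   2,  -2]
  [ -2,  -3,   2]
  [  2,   1,   2]
R2 → R2 - (1)·R1
R3 → R3 + (1)·R1
R3 → R3 + (3/5)·R2
REF = 
  [  -2,    2,   -2]
  [   0,   -5,    4]
  [   0,    0, 12/5]

Row 3 reads [0 0 | 12/5], i.e. 0 = 12/5, so the system is inconsistent and w ∉ span{v₁, v₂}.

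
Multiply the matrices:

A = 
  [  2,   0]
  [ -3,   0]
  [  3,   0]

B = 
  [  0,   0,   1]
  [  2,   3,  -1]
AB = 
  [  0,   0,   2]
  [  0,   0,  -3]
  [  0,   0,   3]

A is 3×2 and B is 2×3, so AB is 3×3. Each entry is (row of A)·(column of B):
AB[1,1] = (2)(0) + (0)(2) = 0
AB[1,2] = (2)(0) + (0)(3) = 0
AB[1,3] = (2)(1) + (0)(-1) = 2
AB[2,1] = (-3)(0) + (0)(2) = 0
AB[2,2] = (-3)(0) + (0)(3) = 0
AB[2,3] = (-3)(1) + (0)(-1) = -3
AB[3,1] = (3)(0) + (0)(2) = 0
AB[3,2] = (3)(0) + (0)(3) = 0
AB[3,3] = (3)(1) + (0)(-1) = 3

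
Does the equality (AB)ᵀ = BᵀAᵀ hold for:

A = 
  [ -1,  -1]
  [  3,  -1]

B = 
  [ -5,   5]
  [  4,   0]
Yes

(AB)ᵀ = 
  [  1, -19]
  [ -5,  15]

BᵀAᵀ = 
  [  1, -19]
  [ -5,  15]

Both sides are equal — this is the standard identity (AB)ᵀ = BᵀAᵀ, which holds for all A, B.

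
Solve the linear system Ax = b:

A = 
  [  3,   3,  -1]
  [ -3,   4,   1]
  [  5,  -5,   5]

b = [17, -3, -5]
Row reduce the augmented matrix [A|b]:
R2 → R2 + (1)·R1
R3 → R3 - (5/3)·R1
R3 → R3 + (10/7)·R2
REF = 
  [    3,     3,    -1,    17]
  [    0,     7,     0,    14]
  [    0,     0,  20/3, -40/3]

Back-substitution:
x₃ = (-40/3) / (20/3) = -2
x₂ = (14 - (0)(-2)) / 7 = 2
x₁ = (17 - (3)(2) - (-1)(-2)) / 3 = 3

x = [3, 2, -2]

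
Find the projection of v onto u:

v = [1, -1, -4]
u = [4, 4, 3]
v·u = (1)(4) + (-1)(4) + (-4)(3) = -12
u·u = (4)² + (4)² + (3)² = 41
proj_u(v) = (v·u / u·u) × u = (-12/41) × u

proj_u(v) = [-48/41, -48/41, -36/41]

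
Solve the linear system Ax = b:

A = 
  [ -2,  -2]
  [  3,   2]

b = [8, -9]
x = [-1, -3]

Row reduce the augmented matrix [A|b]:
R2 → R2 + (3/2)·R1
REF = 
  [ -2,  -2,   8]
  [  0,  -1,   3]

Back-substitution:
x₂ = 3 / (-1) = -3
x₁ = (8 - (-2)(-3)) / (-2) = -1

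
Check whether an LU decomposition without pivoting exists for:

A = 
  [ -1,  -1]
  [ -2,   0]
Yes.
A[1,1] = -1 ≠ 0, so Gaussian elimination proceeds without a row swap: multiplier ℓ₂₁ = (-2)/(-1) = 2, and U[2,2] = 0 - (2)(-1) = 2.
L = 
  [  1,   0]
  [  2,   1]
U = 
  [ -1,  -1]
  [  0,   2]
Check row 2 of LU: [(2)(-1), (2)(-1) + 2] = [-2, 0] = row 2 of A ✓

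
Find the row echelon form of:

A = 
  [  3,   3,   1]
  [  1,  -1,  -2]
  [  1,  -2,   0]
Row operations:
R2 → R2 - (1/3)·R1
R3 → R3 - (1/3)·R1
R3 → R3 - (3/2)·R2

Resulting echelon form:
REF = 
  [   3,    3,    1]
  [   0,   -2, -7/3]
  [   0,    0, 19/6]

Rank = 3 (number of non-zero pivot rows).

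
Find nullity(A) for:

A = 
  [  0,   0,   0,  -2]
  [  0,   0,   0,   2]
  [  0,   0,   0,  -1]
nullity(A) = 3

Row reduce:
R2 → R2 + (1)·R1
R3 → R3 - (1/2)·R1
REF = 
  [  0,   0,   0,  -2]
  [  0,   0,   0,   0]
  [  0,   0,   0,   0]
Pivot columns: 4 → 1 pivot.
rank(A) = 1, so nullity(A) = 4 - 1 = 3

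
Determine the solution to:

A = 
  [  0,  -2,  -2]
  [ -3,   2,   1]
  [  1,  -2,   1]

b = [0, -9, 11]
Row reduce the augmented matrix [A|b]:
Swap R1 ↔ R2
R3 → R3 + (1/3)·R1
R3 → R3 - (2/3)·R2
REF = 
  [ -3,   2,   1,  -9]
  [  0,  -2,  -2,   0]
  [  0,   0, 8/3,   8]

Back-substitution:
x₃ = 8 / (8/3) = 3
x₂ = (0 - (-2)(3)) / (-2) = -3
x₁ = (-9 - (2)(-3) - (1)(3)) / (-3) = 2

x = [2, -3, 3]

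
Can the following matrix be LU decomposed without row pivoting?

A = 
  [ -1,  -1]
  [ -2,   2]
Yes.
A[1,1] = -1 ≠ 0, so Gaussian elimination proceeds without a row swap: multiplier ℓ₂₁ = (-2)/(-1) = 2, and U[2,2] = 2 - (2)(-1) = 4.
L = 
  [  1,   0]
  [  2,   1]
U = 
  [ -1,  -1]
  [  0,   4]
Check row 2 of LU: [(2)(-1), (2)(-1) + 4] = [-2, 2] = row 2 of A ✓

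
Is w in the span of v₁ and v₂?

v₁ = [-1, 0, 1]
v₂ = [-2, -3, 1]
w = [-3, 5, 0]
No

Form the augmented matrix and row-reduce:
[v₁|v₂|w] = 
  [ -1,  -2,  -3]
  [  0,  -3,   5]
  [  1,   1,   0]
R3 → R3 + (1)·R1
R3 → R3 - (1/3)·R2
REF = 
  [   -1,    -2,    -3]
  [    0,    -3,     5]
  [    0,     0, -14/3]

Row 3 reads [0 0 | -14/3], i.e. 0 = -14/3, so the system is inconsistent and w ∉ span{v₁, v₂}.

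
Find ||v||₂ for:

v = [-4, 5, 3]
7.071

||v||₂ = √((-4)² + (5)² + (3)²) = √50 = 7.071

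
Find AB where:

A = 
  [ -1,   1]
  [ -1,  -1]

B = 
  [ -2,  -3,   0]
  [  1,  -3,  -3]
AB = 
  [  3,   0,  -3]
  [  1,   6,   3]

A is 2×2 and B is 2×3, so AB is 2×3. Each entry is (row of A)·(column of B):
AB[1,1] = (-1)(-2) + (1)(1) = 3
AB[1,2] = (-1)(-3) + (1)(-3) = 0
AB[1,3] = (-1)(0) + (1)(-3) = -3
AB[2,1] = (-1)(-2) + (-1)(1) = 1
AB[2,2] = (-1)(-3) + (-1)(-3) = 6
AB[2,3] = (-1)(0) + (-1)(-3) = 3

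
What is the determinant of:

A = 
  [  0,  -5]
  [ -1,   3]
-5

For a 2×2 matrix, det = ad - bc = (0)(3) - (-5)(-1) = -5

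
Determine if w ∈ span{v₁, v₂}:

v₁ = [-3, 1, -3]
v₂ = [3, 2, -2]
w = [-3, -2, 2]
Yes

Form the augmented matrix and row-reduce:
[v₁|v₂|w] = 
  [ -3,   3,  -3]
  [  1,   2,  -2]
  [ -3,  -2,   2]
R2 → R2 + (1/3)·R1
R3 → R3 - (1)·R1
R3 → R3 + (5/3)·R2
REF = 
  [ -3,   3,  -3]
  [  0,   3,  -3]
  [  0,   0,   0]

No row of the form [0 0 | nonzero], so the system is consistent. Back-substitution gives c₁ = 0, c₂ = -1: w = (0)·v₁ + (-1)·v₂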